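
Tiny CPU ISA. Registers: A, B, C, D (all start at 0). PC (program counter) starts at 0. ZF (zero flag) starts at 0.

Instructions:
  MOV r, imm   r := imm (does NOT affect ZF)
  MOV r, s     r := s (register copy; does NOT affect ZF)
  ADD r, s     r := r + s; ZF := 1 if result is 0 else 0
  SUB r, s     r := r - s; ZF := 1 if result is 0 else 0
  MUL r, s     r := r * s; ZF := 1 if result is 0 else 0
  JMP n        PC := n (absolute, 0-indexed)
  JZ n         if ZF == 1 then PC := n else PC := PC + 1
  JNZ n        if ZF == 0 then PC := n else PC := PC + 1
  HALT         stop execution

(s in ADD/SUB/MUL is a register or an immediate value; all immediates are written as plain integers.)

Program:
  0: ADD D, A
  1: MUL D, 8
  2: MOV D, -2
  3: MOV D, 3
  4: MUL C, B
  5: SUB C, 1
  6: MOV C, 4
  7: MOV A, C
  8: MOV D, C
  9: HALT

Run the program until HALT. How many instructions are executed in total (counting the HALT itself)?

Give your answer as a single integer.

Step 1: PC=0 exec 'ADD D, A'. After: A=0 B=0 C=0 D=0 ZF=1 PC=1
Step 2: PC=1 exec 'MUL D, 8'. After: A=0 B=0 C=0 D=0 ZF=1 PC=2
Step 3: PC=2 exec 'MOV D, -2'. After: A=0 B=0 C=0 D=-2 ZF=1 PC=3
Step 4: PC=3 exec 'MOV D, 3'. After: A=0 B=0 C=0 D=3 ZF=1 PC=4
Step 5: PC=4 exec 'MUL C, B'. After: A=0 B=0 C=0 D=3 ZF=1 PC=5
Step 6: PC=5 exec 'SUB C, 1'. After: A=0 B=0 C=-1 D=3 ZF=0 PC=6
Step 7: PC=6 exec 'MOV C, 4'. After: A=0 B=0 C=4 D=3 ZF=0 PC=7
Step 8: PC=7 exec 'MOV A, C'. After: A=4 B=0 C=4 D=3 ZF=0 PC=8
Step 9: PC=8 exec 'MOV D, C'. After: A=4 B=0 C=4 D=4 ZF=0 PC=9
Step 10: PC=9 exec 'HALT'. After: A=4 B=0 C=4 D=4 ZF=0 PC=9 HALTED
Total instructions executed: 10

Answer: 10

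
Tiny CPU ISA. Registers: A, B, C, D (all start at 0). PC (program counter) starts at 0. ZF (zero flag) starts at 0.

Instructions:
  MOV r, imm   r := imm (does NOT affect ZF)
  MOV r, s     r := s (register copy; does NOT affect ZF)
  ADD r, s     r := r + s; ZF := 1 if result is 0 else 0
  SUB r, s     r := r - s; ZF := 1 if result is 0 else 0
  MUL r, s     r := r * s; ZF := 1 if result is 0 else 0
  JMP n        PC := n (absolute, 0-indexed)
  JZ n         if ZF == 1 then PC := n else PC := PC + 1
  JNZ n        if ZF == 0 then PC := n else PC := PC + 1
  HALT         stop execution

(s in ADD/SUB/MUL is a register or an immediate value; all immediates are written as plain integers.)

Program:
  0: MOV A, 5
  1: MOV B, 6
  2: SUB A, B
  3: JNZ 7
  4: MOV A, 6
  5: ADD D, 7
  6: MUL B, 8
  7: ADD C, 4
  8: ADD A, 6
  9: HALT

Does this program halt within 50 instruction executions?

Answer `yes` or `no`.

Step 1: PC=0 exec 'MOV A, 5'. After: A=5 B=0 C=0 D=0 ZF=0 PC=1
Step 2: PC=1 exec 'MOV B, 6'. After: A=5 B=6 C=0 D=0 ZF=0 PC=2
Step 3: PC=2 exec 'SUB A, B'. After: A=-1 B=6 C=0 D=0 ZF=0 PC=3
Step 4: PC=3 exec 'JNZ 7'. After: A=-1 B=6 C=0 D=0 ZF=0 PC=7
Step 5: PC=7 exec 'ADD C, 4'. After: A=-1 B=6 C=4 D=0 ZF=0 PC=8
Step 6: PC=8 exec 'ADD A, 6'. After: A=5 B=6 C=4 D=0 ZF=0 PC=9
Step 7: PC=9 exec 'HALT'. After: A=5 B=6 C=4 D=0 ZF=0 PC=9 HALTED

Answer: yes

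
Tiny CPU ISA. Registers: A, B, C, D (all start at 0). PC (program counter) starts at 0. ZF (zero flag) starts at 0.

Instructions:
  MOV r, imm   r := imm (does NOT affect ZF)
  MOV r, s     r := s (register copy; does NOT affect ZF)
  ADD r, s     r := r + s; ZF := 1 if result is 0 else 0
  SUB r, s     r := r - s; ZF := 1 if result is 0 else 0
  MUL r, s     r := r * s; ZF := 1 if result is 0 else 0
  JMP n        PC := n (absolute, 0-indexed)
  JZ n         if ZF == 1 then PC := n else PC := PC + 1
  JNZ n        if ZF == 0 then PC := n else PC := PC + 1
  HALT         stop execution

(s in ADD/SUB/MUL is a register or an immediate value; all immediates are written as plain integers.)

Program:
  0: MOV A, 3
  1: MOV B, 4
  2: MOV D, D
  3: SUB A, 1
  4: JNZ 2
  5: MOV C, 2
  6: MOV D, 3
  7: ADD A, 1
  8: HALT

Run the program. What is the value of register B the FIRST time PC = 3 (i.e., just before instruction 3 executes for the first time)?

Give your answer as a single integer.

Step 1: PC=0 exec 'MOV A, 3'. After: A=3 B=0 C=0 D=0 ZF=0 PC=1
Step 2: PC=1 exec 'MOV B, 4'. After: A=3 B=4 C=0 D=0 ZF=0 PC=2
Step 3: PC=2 exec 'MOV D, D'. After: A=3 B=4 C=0 D=0 ZF=0 PC=3
First time PC=3: B=4

4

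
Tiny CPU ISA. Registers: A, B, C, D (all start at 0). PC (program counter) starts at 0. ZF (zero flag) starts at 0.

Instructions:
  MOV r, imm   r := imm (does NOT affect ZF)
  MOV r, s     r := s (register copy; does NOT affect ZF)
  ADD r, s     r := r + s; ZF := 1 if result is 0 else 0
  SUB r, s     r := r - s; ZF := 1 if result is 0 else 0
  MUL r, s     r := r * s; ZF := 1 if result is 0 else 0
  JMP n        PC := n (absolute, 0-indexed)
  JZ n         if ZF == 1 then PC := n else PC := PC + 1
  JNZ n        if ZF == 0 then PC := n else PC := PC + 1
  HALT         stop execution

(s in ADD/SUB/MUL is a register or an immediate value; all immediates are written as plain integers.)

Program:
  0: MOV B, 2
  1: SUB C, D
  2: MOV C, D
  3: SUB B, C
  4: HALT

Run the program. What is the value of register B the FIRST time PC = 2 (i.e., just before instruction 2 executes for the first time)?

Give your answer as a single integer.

Step 1: PC=0 exec 'MOV B, 2'. After: A=0 B=2 C=0 D=0 ZF=0 PC=1
Step 2: PC=1 exec 'SUB C, D'. After: A=0 B=2 C=0 D=0 ZF=1 PC=2
First time PC=2: B=2

2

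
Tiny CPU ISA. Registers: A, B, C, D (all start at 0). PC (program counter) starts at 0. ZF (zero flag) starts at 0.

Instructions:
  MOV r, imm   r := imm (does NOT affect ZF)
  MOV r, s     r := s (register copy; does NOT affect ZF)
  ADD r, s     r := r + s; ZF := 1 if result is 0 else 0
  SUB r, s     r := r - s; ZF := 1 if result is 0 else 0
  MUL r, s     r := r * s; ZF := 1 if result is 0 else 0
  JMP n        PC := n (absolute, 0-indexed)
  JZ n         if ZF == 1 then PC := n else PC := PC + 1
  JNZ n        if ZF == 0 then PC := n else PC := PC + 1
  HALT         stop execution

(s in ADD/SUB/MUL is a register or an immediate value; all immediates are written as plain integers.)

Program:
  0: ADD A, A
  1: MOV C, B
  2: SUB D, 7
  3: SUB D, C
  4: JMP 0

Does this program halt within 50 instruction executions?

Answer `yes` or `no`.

Step 1: PC=0 exec 'ADD A, A'. After: A=0 B=0 C=0 D=0 ZF=1 PC=1
Step 2: PC=1 exec 'MOV C, B'. After: A=0 B=0 C=0 D=0 ZF=1 PC=2
Step 3: PC=2 exec 'SUB D, 7'. After: A=0 B=0 C=0 D=-7 ZF=0 PC=3
Step 4: PC=3 exec 'SUB D, C'. After: A=0 B=0 C=0 D=-7 ZF=0 PC=4
Step 5: PC=4 exec 'JMP 0'. After: A=0 B=0 C=0 D=-7 ZF=0 PC=0
Step 6: PC=0 exec 'ADD A, A'. After: A=0 B=0 C=0 D=-7 ZF=1 PC=1
Step 7: PC=1 exec 'MOV C, B'. After: A=0 B=0 C=0 D=-7 ZF=1 PC=2
Step 8: PC=2 exec 'SUB D, 7'. After: A=0 B=0 C=0 D=-14 ZF=0 PC=3
Step 9: PC=3 exec 'SUB D, C'. After: A=0 B=0 C=0 D=-14 ZF=0 PC=4
Step 10: PC=4 exec 'JMP 0'. After: A=0 B=0 C=0 D=-14 ZF=0 PC=0
Step 11: PC=0 exec 'ADD A, A'. After: A=0 B=0 C=0 D=-14 ZF=1 PC=1
Step 12: PC=1 exec 'MOV C, B'. After: A=0 B=0 C=0 D=-14 ZF=1 PC=2
Step 13: PC=2 exec 'SUB D, 7'. After: A=0 B=0 C=0 D=-21 ZF=0 PC=3
Step 14: PC=3 exec 'SUB D, C'. After: A=0 B=0 C=0 D=-21 ZF=0 PC=4
Step 15: PC=4 exec 'JMP 0'. After: A=0 B=0 C=0 D=-21 ZF=0 PC=0
After 50 steps: not halted. PC revisits the same instructions with no path to HALT; will never halt.

Answer: no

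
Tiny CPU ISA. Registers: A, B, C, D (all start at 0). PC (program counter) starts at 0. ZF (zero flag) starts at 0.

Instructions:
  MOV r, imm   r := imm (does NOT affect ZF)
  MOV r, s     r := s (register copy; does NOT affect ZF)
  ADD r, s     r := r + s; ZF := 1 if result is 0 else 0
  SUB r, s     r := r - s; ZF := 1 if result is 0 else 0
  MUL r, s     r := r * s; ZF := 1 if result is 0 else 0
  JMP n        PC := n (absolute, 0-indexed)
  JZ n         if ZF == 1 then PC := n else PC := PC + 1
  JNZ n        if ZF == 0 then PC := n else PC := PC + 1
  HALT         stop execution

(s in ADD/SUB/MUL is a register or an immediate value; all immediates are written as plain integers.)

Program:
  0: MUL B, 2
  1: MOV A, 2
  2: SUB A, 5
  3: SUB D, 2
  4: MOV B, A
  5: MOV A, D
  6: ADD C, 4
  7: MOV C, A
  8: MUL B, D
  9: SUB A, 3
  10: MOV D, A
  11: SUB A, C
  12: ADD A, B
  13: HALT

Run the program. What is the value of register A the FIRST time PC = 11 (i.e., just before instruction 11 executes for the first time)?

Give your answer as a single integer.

Step 1: PC=0 exec 'MUL B, 2'. After: A=0 B=0 C=0 D=0 ZF=1 PC=1
Step 2: PC=1 exec 'MOV A, 2'. After: A=2 B=0 C=0 D=0 ZF=1 PC=2
Step 3: PC=2 exec 'SUB A, 5'. After: A=-3 B=0 C=0 D=0 ZF=0 PC=3
Step 4: PC=3 exec 'SUB D, 2'. After: A=-3 B=0 C=0 D=-2 ZF=0 PC=4
Step 5: PC=4 exec 'MOV B, A'. After: A=-3 B=-3 C=0 D=-2 ZF=0 PC=5
Step 6: PC=5 exec 'MOV A, D'. After: A=-2 B=-3 C=0 D=-2 ZF=0 PC=6
Step 7: PC=6 exec 'ADD C, 4'. After: A=-2 B=-3 C=4 D=-2 ZF=0 PC=7
Step 8: PC=7 exec 'MOV C, A'. After: A=-2 B=-3 C=-2 D=-2 ZF=0 PC=8
Step 9: PC=8 exec 'MUL B, D'. After: A=-2 B=6 C=-2 D=-2 ZF=0 PC=9
Step 10: PC=9 exec 'SUB A, 3'. After: A=-5 B=6 C=-2 D=-2 ZF=0 PC=10
Step 11: PC=10 exec 'MOV D, A'. After: A=-5 B=6 C=-2 D=-5 ZF=0 PC=11
First time PC=11: A=-5

-5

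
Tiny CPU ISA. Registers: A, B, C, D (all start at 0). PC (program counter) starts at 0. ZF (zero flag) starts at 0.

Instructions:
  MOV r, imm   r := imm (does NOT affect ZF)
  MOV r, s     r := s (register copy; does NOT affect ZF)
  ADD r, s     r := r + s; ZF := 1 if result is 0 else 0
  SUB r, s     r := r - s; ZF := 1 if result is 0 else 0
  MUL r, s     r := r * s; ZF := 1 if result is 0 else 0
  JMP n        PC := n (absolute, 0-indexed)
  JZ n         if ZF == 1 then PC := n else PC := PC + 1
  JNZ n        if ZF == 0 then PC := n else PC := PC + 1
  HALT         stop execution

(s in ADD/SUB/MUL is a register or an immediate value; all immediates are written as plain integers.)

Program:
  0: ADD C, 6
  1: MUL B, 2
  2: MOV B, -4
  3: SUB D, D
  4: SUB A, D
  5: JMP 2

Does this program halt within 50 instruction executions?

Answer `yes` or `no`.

Step 1: PC=0 exec 'ADD C, 6'. After: A=0 B=0 C=6 D=0 ZF=0 PC=1
Step 2: PC=1 exec 'MUL B, 2'. After: A=0 B=0 C=6 D=0 ZF=1 PC=2
Step 3: PC=2 exec 'MOV B, -4'. After: A=0 B=-4 C=6 D=0 ZF=1 PC=3
Step 4: PC=3 exec 'SUB D, D'. After: A=0 B=-4 C=6 D=0 ZF=1 PC=4
Step 5: PC=4 exec 'SUB A, D'. After: A=0 B=-4 C=6 D=0 ZF=1 PC=5
Step 6: PC=5 exec 'JMP 2'. After: A=0 B=-4 C=6 D=0 ZF=1 PC=2
Step 7: PC=2 exec 'MOV B, -4'. After: A=0 B=-4 C=6 D=0 ZF=1 PC=3
State after step 7 equals state after step 3: the program is in a cycle of length 4 and will never halt.

Answer: no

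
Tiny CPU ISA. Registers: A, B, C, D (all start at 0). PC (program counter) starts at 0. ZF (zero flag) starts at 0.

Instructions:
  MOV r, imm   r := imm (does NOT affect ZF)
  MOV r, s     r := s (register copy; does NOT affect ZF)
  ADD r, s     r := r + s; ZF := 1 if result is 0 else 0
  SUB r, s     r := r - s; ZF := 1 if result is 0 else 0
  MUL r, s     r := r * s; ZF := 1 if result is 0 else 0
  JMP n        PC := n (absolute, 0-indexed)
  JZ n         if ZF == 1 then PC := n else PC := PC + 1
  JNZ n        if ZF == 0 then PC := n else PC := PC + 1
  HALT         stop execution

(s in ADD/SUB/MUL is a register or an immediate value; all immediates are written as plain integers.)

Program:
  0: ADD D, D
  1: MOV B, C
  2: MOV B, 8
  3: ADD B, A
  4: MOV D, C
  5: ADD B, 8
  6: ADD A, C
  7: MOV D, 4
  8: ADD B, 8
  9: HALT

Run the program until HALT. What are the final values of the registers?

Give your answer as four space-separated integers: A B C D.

Step 1: PC=0 exec 'ADD D, D'. After: A=0 B=0 C=0 D=0 ZF=1 PC=1
Step 2: PC=1 exec 'MOV B, C'. After: A=0 B=0 C=0 D=0 ZF=1 PC=2
Step 3: PC=2 exec 'MOV B, 8'. After: A=0 B=8 C=0 D=0 ZF=1 PC=3
Step 4: PC=3 exec 'ADD B, A'. After: A=0 B=8 C=0 D=0 ZF=0 PC=4
Step 5: PC=4 exec 'MOV D, C'. After: A=0 B=8 C=0 D=0 ZF=0 PC=5
Step 6: PC=5 exec 'ADD B, 8'. After: A=0 B=16 C=0 D=0 ZF=0 PC=6
Step 7: PC=6 exec 'ADD A, C'. After: A=0 B=16 C=0 D=0 ZF=1 PC=7
Step 8: PC=7 exec 'MOV D, 4'. After: A=0 B=16 C=0 D=4 ZF=1 PC=8
Step 9: PC=8 exec 'ADD B, 8'. After: A=0 B=24 C=0 D=4 ZF=0 PC=9
Step 10: PC=9 exec 'HALT'. After: A=0 B=24 C=0 D=4 ZF=0 PC=9 HALTED

Answer: 0 24 0 4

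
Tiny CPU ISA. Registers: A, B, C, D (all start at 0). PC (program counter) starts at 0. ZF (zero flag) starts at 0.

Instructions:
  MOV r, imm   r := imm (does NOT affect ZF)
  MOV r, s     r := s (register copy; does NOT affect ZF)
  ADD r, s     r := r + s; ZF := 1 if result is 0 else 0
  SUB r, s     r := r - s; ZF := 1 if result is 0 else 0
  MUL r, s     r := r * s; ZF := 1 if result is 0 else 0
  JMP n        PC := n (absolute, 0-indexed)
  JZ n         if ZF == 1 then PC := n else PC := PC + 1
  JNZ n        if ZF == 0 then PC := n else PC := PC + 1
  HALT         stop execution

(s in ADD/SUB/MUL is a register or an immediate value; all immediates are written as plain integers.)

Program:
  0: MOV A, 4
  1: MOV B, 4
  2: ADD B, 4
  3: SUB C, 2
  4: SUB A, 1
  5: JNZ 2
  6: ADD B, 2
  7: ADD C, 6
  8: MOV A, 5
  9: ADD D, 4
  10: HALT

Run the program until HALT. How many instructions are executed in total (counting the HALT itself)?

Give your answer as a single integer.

Answer: 23

Derivation:
Step 1: PC=0 exec 'MOV A, 4'. After: A=4 B=0 C=0 D=0 ZF=0 PC=1
Step 2: PC=1 exec 'MOV B, 4'. After: A=4 B=4 C=0 D=0 ZF=0 PC=2
Step 3: PC=2 exec 'ADD B, 4'. After: A=4 B=8 C=0 D=0 ZF=0 PC=3
Step 4: PC=3 exec 'SUB C, 2'. After: A=4 B=8 C=-2 D=0 ZF=0 PC=4
Step 5: PC=4 exec 'SUB A, 1'. After: A=3 B=8 C=-2 D=0 ZF=0 PC=5
Step 6: PC=5 exec 'JNZ 2'. After: A=3 B=8 C=-2 D=0 ZF=0 PC=2
Step 7: PC=2 exec 'ADD B, 4'. After: A=3 B=12 C=-2 D=0 ZF=0 PC=3
Step 8: PC=3 exec 'SUB C, 2'. After: A=3 B=12 C=-4 D=0 ZF=0 PC=4
Step 9: PC=4 exec 'SUB A, 1'. After: A=2 B=12 C=-4 D=0 ZF=0 PC=5
Step 10: PC=5 exec 'JNZ 2'. After: A=2 B=12 C=-4 D=0 ZF=0 PC=2
Step 11: PC=2 exec 'ADD B, 4'. After: A=2 B=16 C=-4 D=0 ZF=0 PC=3
Step 12: PC=3 exec 'SUB C, 2'. After: A=2 B=16 C=-6 D=0 ZF=0 PC=4
Step 13: PC=4 exec 'SUB A, 1'. After: A=1 B=16 C=-6 D=0 ZF=0 PC=5
Step 14: PC=5 exec 'JNZ 2'. After: A=1 B=16 C=-6 D=0 ZF=0 PC=2
Step 15: PC=2 exec 'ADD B, 4'. After: A=1 B=20 C=-6 D=0 ZF=0 PC=3
Step 16: PC=3 exec 'SUB C, 2'. After: A=1 B=20 C=-8 D=0 ZF=0 PC=4
Step 17: PC=4 exec 'SUB A, 1'. After: A=0 B=20 C=-8 D=0 ZF=1 PC=5
Step 18: PC=5 exec 'JNZ 2'. After: A=0 B=20 C=-8 D=0 ZF=1 PC=6
Step 19: PC=6 exec 'ADD B, 2'. After: A=0 B=22 C=-8 D=0 ZF=0 PC=7
Step 20: PC=7 exec 'ADD C, 6'. After: A=0 B=22 C=-2 D=0 ZF=0 PC=8
Step 21: PC=8 exec 'MOV A, 5'. After: A=5 B=22 C=-2 D=0 ZF=0 PC=9
Step 22: PC=9 exec 'ADD D, 4'. After: A=5 B=22 C=-2 D=4 ZF=0 PC=10
Step 23: PC=10 exec 'HALT'. After: A=5 B=22 C=-2 D=4 ZF=0 PC=10 HALTED
Total instructions executed: 23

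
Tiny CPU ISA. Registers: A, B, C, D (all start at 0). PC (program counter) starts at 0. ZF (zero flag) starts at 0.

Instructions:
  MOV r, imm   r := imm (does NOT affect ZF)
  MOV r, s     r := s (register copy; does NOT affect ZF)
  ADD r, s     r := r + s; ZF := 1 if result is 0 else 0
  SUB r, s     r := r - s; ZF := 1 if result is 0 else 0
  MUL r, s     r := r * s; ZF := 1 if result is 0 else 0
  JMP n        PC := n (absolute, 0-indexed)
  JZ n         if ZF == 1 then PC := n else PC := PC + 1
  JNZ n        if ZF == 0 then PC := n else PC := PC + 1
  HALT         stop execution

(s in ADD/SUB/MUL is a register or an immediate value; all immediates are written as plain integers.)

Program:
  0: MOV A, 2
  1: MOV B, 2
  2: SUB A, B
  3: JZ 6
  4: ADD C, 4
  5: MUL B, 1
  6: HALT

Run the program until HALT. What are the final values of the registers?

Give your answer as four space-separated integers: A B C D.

Step 1: PC=0 exec 'MOV A, 2'. After: A=2 B=0 C=0 D=0 ZF=0 PC=1
Step 2: PC=1 exec 'MOV B, 2'. After: A=2 B=2 C=0 D=0 ZF=0 PC=2
Step 3: PC=2 exec 'SUB A, B'. After: A=0 B=2 C=0 D=0 ZF=1 PC=3
Step 4: PC=3 exec 'JZ 6'. After: A=0 B=2 C=0 D=0 ZF=1 PC=6
Step 5: PC=6 exec 'HALT'. After: A=0 B=2 C=0 D=0 ZF=1 PC=6 HALTED

Answer: 0 2 0 0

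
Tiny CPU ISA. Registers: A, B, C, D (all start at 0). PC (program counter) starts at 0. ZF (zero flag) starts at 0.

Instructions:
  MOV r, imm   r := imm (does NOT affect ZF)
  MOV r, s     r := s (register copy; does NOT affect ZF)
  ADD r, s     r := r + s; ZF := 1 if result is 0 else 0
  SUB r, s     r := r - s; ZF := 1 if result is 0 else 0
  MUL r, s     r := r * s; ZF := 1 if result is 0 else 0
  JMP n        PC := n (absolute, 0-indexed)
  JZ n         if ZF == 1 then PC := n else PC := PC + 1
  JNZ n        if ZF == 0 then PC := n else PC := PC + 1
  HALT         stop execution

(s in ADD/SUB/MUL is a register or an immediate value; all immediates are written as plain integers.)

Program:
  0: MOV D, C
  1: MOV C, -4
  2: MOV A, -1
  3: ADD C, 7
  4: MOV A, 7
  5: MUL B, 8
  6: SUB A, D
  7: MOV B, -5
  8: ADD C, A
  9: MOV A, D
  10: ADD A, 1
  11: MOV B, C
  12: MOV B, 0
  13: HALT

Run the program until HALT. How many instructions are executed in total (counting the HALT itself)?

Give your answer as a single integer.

Step 1: PC=0 exec 'MOV D, C'. After: A=0 B=0 C=0 D=0 ZF=0 PC=1
Step 2: PC=1 exec 'MOV C, -4'. After: A=0 B=0 C=-4 D=0 ZF=0 PC=2
Step 3: PC=2 exec 'MOV A, -1'. After: A=-1 B=0 C=-4 D=0 ZF=0 PC=3
Step 4: PC=3 exec 'ADD C, 7'. After: A=-1 B=0 C=3 D=0 ZF=0 PC=4
Step 5: PC=4 exec 'MOV A, 7'. After: A=7 B=0 C=3 D=0 ZF=0 PC=5
Step 6: PC=5 exec 'MUL B, 8'. After: A=7 B=0 C=3 D=0 ZF=1 PC=6
Step 7: PC=6 exec 'SUB A, D'. After: A=7 B=0 C=3 D=0 ZF=0 PC=7
Step 8: PC=7 exec 'MOV B, -5'. After: A=7 B=-5 C=3 D=0 ZF=0 PC=8
Step 9: PC=8 exec 'ADD C, A'. After: A=7 B=-5 C=10 D=0 ZF=0 PC=9
Step 10: PC=9 exec 'MOV A, D'. After: A=0 B=-5 C=10 D=0 ZF=0 PC=10
Step 11: PC=10 exec 'ADD A, 1'. After: A=1 B=-5 C=10 D=0 ZF=0 PC=11
Step 12: PC=11 exec 'MOV B, C'. After: A=1 B=10 C=10 D=0 ZF=0 PC=12
Step 13: PC=12 exec 'MOV B, 0'. After: A=1 B=0 C=10 D=0 ZF=0 PC=13
Step 14: PC=13 exec 'HALT'. After: A=1 B=0 C=10 D=0 ZF=0 PC=13 HALTED
Total instructions executed: 14

Answer: 14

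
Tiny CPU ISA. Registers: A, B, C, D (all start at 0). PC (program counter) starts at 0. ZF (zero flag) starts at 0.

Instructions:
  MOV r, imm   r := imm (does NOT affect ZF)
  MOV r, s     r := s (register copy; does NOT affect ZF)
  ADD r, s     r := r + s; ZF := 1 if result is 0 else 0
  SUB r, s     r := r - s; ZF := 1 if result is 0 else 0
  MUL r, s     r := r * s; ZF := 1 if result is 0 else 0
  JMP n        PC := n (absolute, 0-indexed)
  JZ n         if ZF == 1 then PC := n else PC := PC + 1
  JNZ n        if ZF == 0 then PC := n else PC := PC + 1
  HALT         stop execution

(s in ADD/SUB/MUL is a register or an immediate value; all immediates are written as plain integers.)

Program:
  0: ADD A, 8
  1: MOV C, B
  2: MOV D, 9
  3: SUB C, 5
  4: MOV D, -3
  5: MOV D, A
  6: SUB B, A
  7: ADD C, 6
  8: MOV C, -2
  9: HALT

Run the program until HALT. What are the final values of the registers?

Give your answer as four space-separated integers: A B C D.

Step 1: PC=0 exec 'ADD A, 8'. After: A=8 B=0 C=0 D=0 ZF=0 PC=1
Step 2: PC=1 exec 'MOV C, B'. After: A=8 B=0 C=0 D=0 ZF=0 PC=2
Step 3: PC=2 exec 'MOV D, 9'. After: A=8 B=0 C=0 D=9 ZF=0 PC=3
Step 4: PC=3 exec 'SUB C, 5'. After: A=8 B=0 C=-5 D=9 ZF=0 PC=4
Step 5: PC=4 exec 'MOV D, -3'. After: A=8 B=0 C=-5 D=-3 ZF=0 PC=5
Step 6: PC=5 exec 'MOV D, A'. After: A=8 B=0 C=-5 D=8 ZF=0 PC=6
Step 7: PC=6 exec 'SUB B, A'. After: A=8 B=-8 C=-5 D=8 ZF=0 PC=7
Step 8: PC=7 exec 'ADD C, 6'. After: A=8 B=-8 C=1 D=8 ZF=0 PC=8
Step 9: PC=8 exec 'MOV C, -2'. After: A=8 B=-8 C=-2 D=8 ZF=0 PC=9
Step 10: PC=9 exec 'HALT'. After: A=8 B=-8 C=-2 D=8 ZF=0 PC=9 HALTED

Answer: 8 -8 -2 8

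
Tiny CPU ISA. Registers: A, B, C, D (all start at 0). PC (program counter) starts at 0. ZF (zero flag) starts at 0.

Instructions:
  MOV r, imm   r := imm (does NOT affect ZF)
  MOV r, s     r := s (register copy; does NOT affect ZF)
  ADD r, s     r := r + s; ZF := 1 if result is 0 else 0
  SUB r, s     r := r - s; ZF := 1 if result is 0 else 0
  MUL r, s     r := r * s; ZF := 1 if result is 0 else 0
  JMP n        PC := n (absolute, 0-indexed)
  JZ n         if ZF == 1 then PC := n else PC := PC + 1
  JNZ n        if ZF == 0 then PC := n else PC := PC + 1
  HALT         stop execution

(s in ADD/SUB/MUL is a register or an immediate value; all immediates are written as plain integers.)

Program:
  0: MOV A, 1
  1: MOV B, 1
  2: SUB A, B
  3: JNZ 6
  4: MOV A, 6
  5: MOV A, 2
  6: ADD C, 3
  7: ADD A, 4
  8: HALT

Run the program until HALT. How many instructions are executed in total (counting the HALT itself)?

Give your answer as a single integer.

Step 1: PC=0 exec 'MOV A, 1'. After: A=1 B=0 C=0 D=0 ZF=0 PC=1
Step 2: PC=1 exec 'MOV B, 1'. After: A=1 B=1 C=0 D=0 ZF=0 PC=2
Step 3: PC=2 exec 'SUB A, B'. After: A=0 B=1 C=0 D=0 ZF=1 PC=3
Step 4: PC=3 exec 'JNZ 6'. After: A=0 B=1 C=0 D=0 ZF=1 PC=4
Step 5: PC=4 exec 'MOV A, 6'. After: A=6 B=1 C=0 D=0 ZF=1 PC=5
Step 6: PC=5 exec 'MOV A, 2'. After: A=2 B=1 C=0 D=0 ZF=1 PC=6
Step 7: PC=6 exec 'ADD C, 3'. After: A=2 B=1 C=3 D=0 ZF=0 PC=7
Step 8: PC=7 exec 'ADD A, 4'. After: A=6 B=1 C=3 D=0 ZF=0 PC=8
Step 9: PC=8 exec 'HALT'. After: A=6 B=1 C=3 D=0 ZF=0 PC=8 HALTED
Total instructions executed: 9

Answer: 9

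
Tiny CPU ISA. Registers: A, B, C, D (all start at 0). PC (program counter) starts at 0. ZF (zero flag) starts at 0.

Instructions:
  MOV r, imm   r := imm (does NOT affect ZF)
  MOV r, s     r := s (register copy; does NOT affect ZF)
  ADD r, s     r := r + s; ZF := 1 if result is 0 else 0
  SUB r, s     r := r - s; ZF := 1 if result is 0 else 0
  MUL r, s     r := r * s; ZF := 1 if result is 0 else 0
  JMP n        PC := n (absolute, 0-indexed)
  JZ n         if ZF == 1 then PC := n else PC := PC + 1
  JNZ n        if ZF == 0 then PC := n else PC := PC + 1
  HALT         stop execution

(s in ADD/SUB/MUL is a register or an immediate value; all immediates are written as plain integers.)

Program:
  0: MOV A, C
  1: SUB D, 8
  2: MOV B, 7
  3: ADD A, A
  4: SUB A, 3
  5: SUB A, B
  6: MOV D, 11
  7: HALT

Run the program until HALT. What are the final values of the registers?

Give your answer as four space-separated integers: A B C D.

Step 1: PC=0 exec 'MOV A, C'. After: A=0 B=0 C=0 D=0 ZF=0 PC=1
Step 2: PC=1 exec 'SUB D, 8'. After: A=0 B=0 C=0 D=-8 ZF=0 PC=2
Step 3: PC=2 exec 'MOV B, 7'. After: A=0 B=7 C=0 D=-8 ZF=0 PC=3
Step 4: PC=3 exec 'ADD A, A'. After: A=0 B=7 C=0 D=-8 ZF=1 PC=4
Step 5: PC=4 exec 'SUB A, 3'. After: A=-3 B=7 C=0 D=-8 ZF=0 PC=5
Step 6: PC=5 exec 'SUB A, B'. After: A=-10 B=7 C=0 D=-8 ZF=0 PC=6
Step 7: PC=6 exec 'MOV D, 11'. After: A=-10 B=7 C=0 D=11 ZF=0 PC=7
Step 8: PC=7 exec 'HALT'. After: A=-10 B=7 C=0 D=11 ZF=0 PC=7 HALTED

Answer: -10 7 0 11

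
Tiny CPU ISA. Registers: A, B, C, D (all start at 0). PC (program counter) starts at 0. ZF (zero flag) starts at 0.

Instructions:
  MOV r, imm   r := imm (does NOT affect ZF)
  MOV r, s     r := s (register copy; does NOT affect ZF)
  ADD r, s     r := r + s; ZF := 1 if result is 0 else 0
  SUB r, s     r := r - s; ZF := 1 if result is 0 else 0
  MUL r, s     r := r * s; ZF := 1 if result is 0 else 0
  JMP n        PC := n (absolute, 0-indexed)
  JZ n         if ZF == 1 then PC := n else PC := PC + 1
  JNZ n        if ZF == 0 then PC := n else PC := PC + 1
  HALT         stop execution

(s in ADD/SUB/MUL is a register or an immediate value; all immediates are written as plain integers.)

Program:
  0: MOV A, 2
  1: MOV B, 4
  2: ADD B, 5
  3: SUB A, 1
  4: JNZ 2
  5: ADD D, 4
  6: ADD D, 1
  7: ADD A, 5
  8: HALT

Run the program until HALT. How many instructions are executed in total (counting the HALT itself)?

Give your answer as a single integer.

Answer: 12

Derivation:
Step 1: PC=0 exec 'MOV A, 2'. After: A=2 B=0 C=0 D=0 ZF=0 PC=1
Step 2: PC=1 exec 'MOV B, 4'. After: A=2 B=4 C=0 D=0 ZF=0 PC=2
Step 3: PC=2 exec 'ADD B, 5'. After: A=2 B=9 C=0 D=0 ZF=0 PC=3
Step 4: PC=3 exec 'SUB A, 1'. After: A=1 B=9 C=0 D=0 ZF=0 PC=4
Step 5: PC=4 exec 'JNZ 2'. After: A=1 B=9 C=0 D=0 ZF=0 PC=2
Step 6: PC=2 exec 'ADD B, 5'. After: A=1 B=14 C=0 D=0 ZF=0 PC=3
Step 7: PC=3 exec 'SUB A, 1'. After: A=0 B=14 C=0 D=0 ZF=1 PC=4
Step 8: PC=4 exec 'JNZ 2'. After: A=0 B=14 C=0 D=0 ZF=1 PC=5
Step 9: PC=5 exec 'ADD D, 4'. After: A=0 B=14 C=0 D=4 ZF=0 PC=6
Step 10: PC=6 exec 'ADD D, 1'. After: A=0 B=14 C=0 D=5 ZF=0 PC=7
Step 11: PC=7 exec 'ADD A, 5'. After: A=5 B=14 C=0 D=5 ZF=0 PC=8
Step 12: PC=8 exec 'HALT'. After: A=5 B=14 C=0 D=5 ZF=0 PC=8 HALTED
Total instructions executed: 12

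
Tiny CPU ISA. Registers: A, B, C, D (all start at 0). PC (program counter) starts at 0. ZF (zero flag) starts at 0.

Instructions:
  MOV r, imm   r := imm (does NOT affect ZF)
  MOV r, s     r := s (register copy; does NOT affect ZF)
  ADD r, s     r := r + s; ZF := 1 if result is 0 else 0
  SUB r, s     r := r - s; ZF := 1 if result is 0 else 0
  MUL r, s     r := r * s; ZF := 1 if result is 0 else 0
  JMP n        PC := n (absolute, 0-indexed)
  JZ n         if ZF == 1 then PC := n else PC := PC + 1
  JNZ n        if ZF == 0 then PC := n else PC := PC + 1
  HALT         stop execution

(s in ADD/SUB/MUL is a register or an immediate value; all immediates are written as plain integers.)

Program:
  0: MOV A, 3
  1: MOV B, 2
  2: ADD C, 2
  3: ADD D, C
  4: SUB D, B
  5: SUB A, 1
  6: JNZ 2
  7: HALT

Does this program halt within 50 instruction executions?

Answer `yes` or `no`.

Step 1: PC=0 exec 'MOV A, 3'. After: A=3 B=0 C=0 D=0 ZF=0 PC=1
Step 2: PC=1 exec 'MOV B, 2'. After: A=3 B=2 C=0 D=0 ZF=0 PC=2
Step 3: PC=2 exec 'ADD C, 2'. After: A=3 B=2 C=2 D=0 ZF=0 PC=3
Step 4: PC=3 exec 'ADD D, C'. After: A=3 B=2 C=2 D=2 ZF=0 PC=4
Step 5: PC=4 exec 'SUB D, B'. After: A=3 B=2 C=2 D=0 ZF=1 PC=5
Step 6: PC=5 exec 'SUB A, 1'. After: A=2 B=2 C=2 D=0 ZF=0 PC=6
Step 7: PC=6 exec 'JNZ 2'. After: A=2 B=2 C=2 D=0 ZF=0 PC=2
Step 8: PC=2 exec 'ADD C, 2'. After: A=2 B=2 C=4 D=0 ZF=0 PC=3
Step 9: PC=3 exec 'ADD D, C'. After: A=2 B=2 C=4 D=4 ZF=0 PC=4
Step 10: PC=4 exec 'SUB D, B'. After: A=2 B=2 C=4 D=2 ZF=0 PC=5
Step 11: PC=5 exec 'SUB A, 1'. After: A=1 B=2 C=4 D=2 ZF=0 PC=6
Step 12: PC=6 exec 'JNZ 2'. After: A=1 B=2 C=4 D=2 ZF=0 PC=2
Step 13: PC=2 exec 'ADD C, 2'. After: A=1 B=2 C=6 D=2 ZF=0 PC=3
Step 14: PC=3 exec 'ADD D, C'. After: A=1 B=2 C=6 D=8 ZF=0 PC=4
Step 15: PC=4 exec 'SUB D, B'. After: A=1 B=2 C=6 D=6 ZF=0 PC=5
Step 16: PC=5 exec 'SUB A, 1'. After: A=0 B=2 C=6 D=6 ZF=1 PC=6
Step 17: PC=6 exec 'JNZ 2'. After: A=0 B=2 C=6 D=6 ZF=1 PC=7
Step 18: PC=7 exec 'HALT'. After: A=0 B=2 C=6 D=6 ZF=1 PC=7 HALTED

Answer: yes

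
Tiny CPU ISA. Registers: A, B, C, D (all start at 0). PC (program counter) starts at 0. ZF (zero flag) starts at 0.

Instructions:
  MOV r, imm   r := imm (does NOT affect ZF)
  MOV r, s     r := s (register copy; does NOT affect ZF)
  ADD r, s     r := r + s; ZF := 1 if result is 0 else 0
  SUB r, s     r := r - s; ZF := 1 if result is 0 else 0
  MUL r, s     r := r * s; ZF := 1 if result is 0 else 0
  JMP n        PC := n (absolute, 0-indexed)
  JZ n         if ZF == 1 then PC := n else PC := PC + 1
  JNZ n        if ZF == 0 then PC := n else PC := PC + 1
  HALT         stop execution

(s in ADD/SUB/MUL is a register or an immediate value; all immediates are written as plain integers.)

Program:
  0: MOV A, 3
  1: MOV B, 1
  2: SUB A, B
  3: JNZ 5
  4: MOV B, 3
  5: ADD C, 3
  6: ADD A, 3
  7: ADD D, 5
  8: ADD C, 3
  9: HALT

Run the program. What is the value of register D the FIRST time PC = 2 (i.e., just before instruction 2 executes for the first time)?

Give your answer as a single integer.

Step 1: PC=0 exec 'MOV A, 3'. After: A=3 B=0 C=0 D=0 ZF=0 PC=1
Step 2: PC=1 exec 'MOV B, 1'. After: A=3 B=1 C=0 D=0 ZF=0 PC=2
First time PC=2: D=0

0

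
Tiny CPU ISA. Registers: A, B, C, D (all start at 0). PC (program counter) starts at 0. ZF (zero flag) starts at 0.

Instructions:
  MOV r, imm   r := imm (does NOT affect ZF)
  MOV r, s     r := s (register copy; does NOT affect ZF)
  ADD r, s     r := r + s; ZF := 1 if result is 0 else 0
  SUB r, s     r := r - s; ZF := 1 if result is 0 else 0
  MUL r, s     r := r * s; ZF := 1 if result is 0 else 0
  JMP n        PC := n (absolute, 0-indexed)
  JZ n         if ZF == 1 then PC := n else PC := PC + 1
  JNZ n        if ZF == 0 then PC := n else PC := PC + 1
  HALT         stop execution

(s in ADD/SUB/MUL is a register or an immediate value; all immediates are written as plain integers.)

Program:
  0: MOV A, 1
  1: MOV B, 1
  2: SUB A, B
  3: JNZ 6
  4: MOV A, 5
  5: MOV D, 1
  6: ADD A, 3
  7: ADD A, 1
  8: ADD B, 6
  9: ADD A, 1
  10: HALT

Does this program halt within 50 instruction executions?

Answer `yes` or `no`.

Answer: yes

Derivation:
Step 1: PC=0 exec 'MOV A, 1'. After: A=1 B=0 C=0 D=0 ZF=0 PC=1
Step 2: PC=1 exec 'MOV B, 1'. After: A=1 B=1 C=0 D=0 ZF=0 PC=2
Step 3: PC=2 exec 'SUB A, B'. After: A=0 B=1 C=0 D=0 ZF=1 PC=3
Step 4: PC=3 exec 'JNZ 6'. After: A=0 B=1 C=0 D=0 ZF=1 PC=4
Step 5: PC=4 exec 'MOV A, 5'. After: A=5 B=1 C=0 D=0 ZF=1 PC=5
Step 6: PC=5 exec 'MOV D, 1'. After: A=5 B=1 C=0 D=1 ZF=1 PC=6
Step 7: PC=6 exec 'ADD A, 3'. After: A=8 B=1 C=0 D=1 ZF=0 PC=7
Step 8: PC=7 exec 'ADD A, 1'. After: A=9 B=1 C=0 D=1 ZF=0 PC=8
Step 9: PC=8 exec 'ADD B, 6'. After: A=9 B=7 C=0 D=1 ZF=0 PC=9
Step 10: PC=9 exec 'ADD A, 1'. After: A=10 B=7 C=0 D=1 ZF=0 PC=10
Step 11: PC=10 exec 'HALT'. After: A=10 B=7 C=0 D=1 ZF=0 PC=10 HALTED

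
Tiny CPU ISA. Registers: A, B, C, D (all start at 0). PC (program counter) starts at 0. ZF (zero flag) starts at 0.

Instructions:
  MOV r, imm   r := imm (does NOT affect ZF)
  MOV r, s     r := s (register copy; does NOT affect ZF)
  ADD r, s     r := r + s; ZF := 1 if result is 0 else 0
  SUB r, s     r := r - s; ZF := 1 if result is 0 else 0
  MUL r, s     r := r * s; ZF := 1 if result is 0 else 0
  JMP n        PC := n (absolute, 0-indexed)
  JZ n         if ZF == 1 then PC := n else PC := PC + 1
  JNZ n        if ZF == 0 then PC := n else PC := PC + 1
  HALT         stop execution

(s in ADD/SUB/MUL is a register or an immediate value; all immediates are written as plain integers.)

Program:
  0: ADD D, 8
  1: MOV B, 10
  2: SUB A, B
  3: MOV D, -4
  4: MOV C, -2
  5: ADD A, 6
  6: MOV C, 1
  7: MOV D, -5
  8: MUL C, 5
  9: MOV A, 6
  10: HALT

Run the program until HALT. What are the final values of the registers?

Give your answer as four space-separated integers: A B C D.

Step 1: PC=0 exec 'ADD D, 8'. After: A=0 B=0 C=0 D=8 ZF=0 PC=1
Step 2: PC=1 exec 'MOV B, 10'. After: A=0 B=10 C=0 D=8 ZF=0 PC=2
Step 3: PC=2 exec 'SUB A, B'. After: A=-10 B=10 C=0 D=8 ZF=0 PC=3
Step 4: PC=3 exec 'MOV D, -4'. After: A=-10 B=10 C=0 D=-4 ZF=0 PC=4
Step 5: PC=4 exec 'MOV C, -2'. After: A=-10 B=10 C=-2 D=-4 ZF=0 PC=5
Step 6: PC=5 exec 'ADD A, 6'. After: A=-4 B=10 C=-2 D=-4 ZF=0 PC=6
Step 7: PC=6 exec 'MOV C, 1'. After: A=-4 B=10 C=1 D=-4 ZF=0 PC=7
Step 8: PC=7 exec 'MOV D, -5'. After: A=-4 B=10 C=1 D=-5 ZF=0 PC=8
Step 9: PC=8 exec 'MUL C, 5'. After: A=-4 B=10 C=5 D=-5 ZF=0 PC=9
Step 10: PC=9 exec 'MOV A, 6'. After: A=6 B=10 C=5 D=-5 ZF=0 PC=10
Step 11: PC=10 exec 'HALT'. After: A=6 B=10 C=5 D=-5 ZF=0 PC=10 HALTED

Answer: 6 10 5 -5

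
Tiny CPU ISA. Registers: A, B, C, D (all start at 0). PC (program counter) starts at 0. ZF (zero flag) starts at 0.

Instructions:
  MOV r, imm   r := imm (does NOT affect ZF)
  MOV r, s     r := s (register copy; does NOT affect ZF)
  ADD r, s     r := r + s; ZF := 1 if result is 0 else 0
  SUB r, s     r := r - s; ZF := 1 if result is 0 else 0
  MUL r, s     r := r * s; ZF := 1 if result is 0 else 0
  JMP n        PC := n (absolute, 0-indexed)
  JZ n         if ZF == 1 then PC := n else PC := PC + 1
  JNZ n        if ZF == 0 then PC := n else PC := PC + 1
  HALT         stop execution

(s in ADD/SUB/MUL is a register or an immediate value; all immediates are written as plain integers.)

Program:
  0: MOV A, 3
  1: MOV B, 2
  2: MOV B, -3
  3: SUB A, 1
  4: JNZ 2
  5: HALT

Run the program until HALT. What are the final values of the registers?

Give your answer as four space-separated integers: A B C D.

Step 1: PC=0 exec 'MOV A, 3'. After: A=3 B=0 C=0 D=0 ZF=0 PC=1
Step 2: PC=1 exec 'MOV B, 2'. After: A=3 B=2 C=0 D=0 ZF=0 PC=2
Step 3: PC=2 exec 'MOV B, -3'. After: A=3 B=-3 C=0 D=0 ZF=0 PC=3
Step 4: PC=3 exec 'SUB A, 1'. After: A=2 B=-3 C=0 D=0 ZF=0 PC=4
Step 5: PC=4 exec 'JNZ 2'. After: A=2 B=-3 C=0 D=0 ZF=0 PC=2
Step 6: PC=2 exec 'MOV B, -3'. After: A=2 B=-3 C=0 D=0 ZF=0 PC=3
Step 7: PC=3 exec 'SUB A, 1'. After: A=1 B=-3 C=0 D=0 ZF=0 PC=4
Step 8: PC=4 exec 'JNZ 2'. After: A=1 B=-3 C=0 D=0 ZF=0 PC=2
Step 9: PC=2 exec 'MOV B, -3'. After: A=1 B=-3 C=0 D=0 ZF=0 PC=3
Step 10: PC=3 exec 'SUB A, 1'. After: A=0 B=-3 C=0 D=0 ZF=1 PC=4
Step 11: PC=4 exec 'JNZ 2'. After: A=0 B=-3 C=0 D=0 ZF=1 PC=5
Step 12: PC=5 exec 'HALT'. After: A=0 B=-3 C=0 D=0 ZF=1 PC=5 HALTED

Answer: 0 -3 0 0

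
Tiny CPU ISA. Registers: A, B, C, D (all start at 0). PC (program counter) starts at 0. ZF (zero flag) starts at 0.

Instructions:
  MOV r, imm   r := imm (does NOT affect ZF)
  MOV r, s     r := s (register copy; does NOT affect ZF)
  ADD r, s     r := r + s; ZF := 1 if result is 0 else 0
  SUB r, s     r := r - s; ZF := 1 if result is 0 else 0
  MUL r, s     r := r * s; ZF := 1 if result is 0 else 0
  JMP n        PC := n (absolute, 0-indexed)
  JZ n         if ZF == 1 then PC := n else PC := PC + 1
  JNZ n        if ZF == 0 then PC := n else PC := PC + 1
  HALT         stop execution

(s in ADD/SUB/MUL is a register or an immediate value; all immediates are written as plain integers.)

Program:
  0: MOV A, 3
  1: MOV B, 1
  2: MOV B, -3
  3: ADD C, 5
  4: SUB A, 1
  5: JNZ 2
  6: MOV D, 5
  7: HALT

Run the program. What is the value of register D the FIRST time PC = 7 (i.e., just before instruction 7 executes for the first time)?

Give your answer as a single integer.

Step 1: PC=0 exec 'MOV A, 3'. After: A=3 B=0 C=0 D=0 ZF=0 PC=1
Step 2: PC=1 exec 'MOV B, 1'. After: A=3 B=1 C=0 D=0 ZF=0 PC=2
Step 3: PC=2 exec 'MOV B, -3'. After: A=3 B=-3 C=0 D=0 ZF=0 PC=3
Step 4: PC=3 exec 'ADD C, 5'. After: A=3 B=-3 C=5 D=0 ZF=0 PC=4
Step 5: PC=4 exec 'SUB A, 1'. After: A=2 B=-3 C=5 D=0 ZF=0 PC=5
Step 6: PC=5 exec 'JNZ 2'. After: A=2 B=-3 C=5 D=0 ZF=0 PC=2
Step 7: PC=2 exec 'MOV B, -3'. After: A=2 B=-3 C=5 D=0 ZF=0 PC=3
Step 8: PC=3 exec 'ADD C, 5'. After: A=2 B=-3 C=10 D=0 ZF=0 PC=4
Step 9: PC=4 exec 'SUB A, 1'. After: A=1 B=-3 C=10 D=0 ZF=0 PC=5
Step 10: PC=5 exec 'JNZ 2'. After: A=1 B=-3 C=10 D=0 ZF=0 PC=2
Step 11: PC=2 exec 'MOV B, -3'. After: A=1 B=-3 C=10 D=0 ZF=0 PC=3
Step 12: PC=3 exec 'ADD C, 5'. After: A=1 B=-3 C=15 D=0 ZF=0 PC=4
Step 13: PC=4 exec 'SUB A, 1'. After: A=0 B=-3 C=15 D=0 ZF=1 PC=5
Step 14: PC=5 exec 'JNZ 2'. After: A=0 B=-3 C=15 D=0 ZF=1 PC=6
Step 15: PC=6 exec 'MOV D, 5'. After: A=0 B=-3 C=15 D=5 ZF=1 PC=7
First time PC=7: D=5

5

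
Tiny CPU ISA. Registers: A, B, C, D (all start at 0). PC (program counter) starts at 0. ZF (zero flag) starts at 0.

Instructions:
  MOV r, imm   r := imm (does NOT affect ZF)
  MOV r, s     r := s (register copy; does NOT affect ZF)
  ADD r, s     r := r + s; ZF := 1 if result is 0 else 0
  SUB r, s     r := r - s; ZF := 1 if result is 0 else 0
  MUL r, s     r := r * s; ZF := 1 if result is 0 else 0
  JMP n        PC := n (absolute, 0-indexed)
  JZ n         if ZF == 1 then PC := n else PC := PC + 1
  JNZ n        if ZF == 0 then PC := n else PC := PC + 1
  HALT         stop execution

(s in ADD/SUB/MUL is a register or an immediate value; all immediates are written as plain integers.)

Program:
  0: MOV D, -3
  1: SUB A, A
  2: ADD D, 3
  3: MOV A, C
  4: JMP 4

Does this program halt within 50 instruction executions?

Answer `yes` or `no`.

Step 1: PC=0 exec 'MOV D, -3'. After: A=0 B=0 C=0 D=-3 ZF=0 PC=1
Step 2: PC=1 exec 'SUB A, A'. After: A=0 B=0 C=0 D=-3 ZF=1 PC=2
Step 3: PC=2 exec 'ADD D, 3'. After: A=0 B=0 C=0 D=0 ZF=1 PC=3
Step 4: PC=3 exec 'MOV A, C'. After: A=0 B=0 C=0 D=0 ZF=1 PC=4
Step 5: PC=4 exec 'JMP 4'. After: A=0 B=0 C=0 D=0 ZF=1 PC=4
State after step 5 equals state after step 4: the program is in a cycle of length 1 and will never halt.

Answer: no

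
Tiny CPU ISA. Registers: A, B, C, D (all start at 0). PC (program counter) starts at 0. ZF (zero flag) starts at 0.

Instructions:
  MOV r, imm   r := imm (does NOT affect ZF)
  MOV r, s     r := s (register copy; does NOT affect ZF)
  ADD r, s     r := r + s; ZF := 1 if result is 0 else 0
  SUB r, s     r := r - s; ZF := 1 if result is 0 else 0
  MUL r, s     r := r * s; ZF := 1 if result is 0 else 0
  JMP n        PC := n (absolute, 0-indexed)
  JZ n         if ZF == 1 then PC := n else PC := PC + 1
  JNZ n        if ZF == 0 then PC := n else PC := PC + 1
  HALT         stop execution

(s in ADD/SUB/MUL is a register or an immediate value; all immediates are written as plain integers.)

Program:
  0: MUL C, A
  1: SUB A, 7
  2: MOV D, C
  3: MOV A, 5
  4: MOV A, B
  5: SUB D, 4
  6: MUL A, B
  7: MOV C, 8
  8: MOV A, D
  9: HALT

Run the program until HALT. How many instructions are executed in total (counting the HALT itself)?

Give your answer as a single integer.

Answer: 10

Derivation:
Step 1: PC=0 exec 'MUL C, A'. After: A=0 B=0 C=0 D=0 ZF=1 PC=1
Step 2: PC=1 exec 'SUB A, 7'. After: A=-7 B=0 C=0 D=0 ZF=0 PC=2
Step 3: PC=2 exec 'MOV D, C'. After: A=-7 B=0 C=0 D=0 ZF=0 PC=3
Step 4: PC=3 exec 'MOV A, 5'. After: A=5 B=0 C=0 D=0 ZF=0 PC=4
Step 5: PC=4 exec 'MOV A, B'. After: A=0 B=0 C=0 D=0 ZF=0 PC=5
Step 6: PC=5 exec 'SUB D, 4'. After: A=0 B=0 C=0 D=-4 ZF=0 PC=6
Step 7: PC=6 exec 'MUL A, B'. After: A=0 B=0 C=0 D=-4 ZF=1 PC=7
Step 8: PC=7 exec 'MOV C, 8'. After: A=0 B=0 C=8 D=-4 ZF=1 PC=8
Step 9: PC=8 exec 'MOV A, D'. After: A=-4 B=0 C=8 D=-4 ZF=1 PC=9
Step 10: PC=9 exec 'HALT'. After: A=-4 B=0 C=8 D=-4 ZF=1 PC=9 HALTED
Total instructions executed: 10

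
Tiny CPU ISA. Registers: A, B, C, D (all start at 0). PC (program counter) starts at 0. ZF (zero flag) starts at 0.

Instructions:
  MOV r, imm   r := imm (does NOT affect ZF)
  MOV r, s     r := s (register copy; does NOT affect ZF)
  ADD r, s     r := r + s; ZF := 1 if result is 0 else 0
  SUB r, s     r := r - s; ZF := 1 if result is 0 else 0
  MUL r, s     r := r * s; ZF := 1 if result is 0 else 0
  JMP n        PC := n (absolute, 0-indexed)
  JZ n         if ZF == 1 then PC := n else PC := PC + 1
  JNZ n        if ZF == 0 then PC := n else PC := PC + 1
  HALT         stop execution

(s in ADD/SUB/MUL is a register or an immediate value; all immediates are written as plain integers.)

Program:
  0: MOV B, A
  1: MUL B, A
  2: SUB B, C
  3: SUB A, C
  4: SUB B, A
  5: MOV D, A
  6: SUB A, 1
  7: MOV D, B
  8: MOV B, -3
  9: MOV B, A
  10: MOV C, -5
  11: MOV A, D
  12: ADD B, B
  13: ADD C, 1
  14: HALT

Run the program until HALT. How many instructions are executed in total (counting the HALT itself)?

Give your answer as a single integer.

Answer: 15

Derivation:
Step 1: PC=0 exec 'MOV B, A'. After: A=0 B=0 C=0 D=0 ZF=0 PC=1
Step 2: PC=1 exec 'MUL B, A'. After: A=0 B=0 C=0 D=0 ZF=1 PC=2
Step 3: PC=2 exec 'SUB B, C'. After: A=0 B=0 C=0 D=0 ZF=1 PC=3
Step 4: PC=3 exec 'SUB A, C'. After: A=0 B=0 C=0 D=0 ZF=1 PC=4
Step 5: PC=4 exec 'SUB B, A'. After: A=0 B=0 C=0 D=0 ZF=1 PC=5
Step 6: PC=5 exec 'MOV D, A'. After: A=0 B=0 C=0 D=0 ZF=1 PC=6
Step 7: PC=6 exec 'SUB A, 1'. After: A=-1 B=0 C=0 D=0 ZF=0 PC=7
Step 8: PC=7 exec 'MOV D, B'. After: A=-1 B=0 C=0 D=0 ZF=0 PC=8
Step 9: PC=8 exec 'MOV B, -3'. After: A=-1 B=-3 C=0 D=0 ZF=0 PC=9
Step 10: PC=9 exec 'MOV B, A'. After: A=-1 B=-1 C=0 D=0 ZF=0 PC=10
Step 11: PC=10 exec 'MOV C, -5'. After: A=-1 B=-1 C=-5 D=0 ZF=0 PC=11
Step 12: PC=11 exec 'MOV A, D'. After: A=0 B=-1 C=-5 D=0 ZF=0 PC=12
Step 13: PC=12 exec 'ADD B, B'. After: A=0 B=-2 C=-5 D=0 ZF=0 PC=13
Step 14: PC=13 exec 'ADD C, 1'. After: A=0 B=-2 C=-4 D=0 ZF=0 PC=14
Step 15: PC=14 exec 'HALT'. After: A=0 B=-2 C=-4 D=0 ZF=0 PC=14 HALTED
Total instructions executed: 15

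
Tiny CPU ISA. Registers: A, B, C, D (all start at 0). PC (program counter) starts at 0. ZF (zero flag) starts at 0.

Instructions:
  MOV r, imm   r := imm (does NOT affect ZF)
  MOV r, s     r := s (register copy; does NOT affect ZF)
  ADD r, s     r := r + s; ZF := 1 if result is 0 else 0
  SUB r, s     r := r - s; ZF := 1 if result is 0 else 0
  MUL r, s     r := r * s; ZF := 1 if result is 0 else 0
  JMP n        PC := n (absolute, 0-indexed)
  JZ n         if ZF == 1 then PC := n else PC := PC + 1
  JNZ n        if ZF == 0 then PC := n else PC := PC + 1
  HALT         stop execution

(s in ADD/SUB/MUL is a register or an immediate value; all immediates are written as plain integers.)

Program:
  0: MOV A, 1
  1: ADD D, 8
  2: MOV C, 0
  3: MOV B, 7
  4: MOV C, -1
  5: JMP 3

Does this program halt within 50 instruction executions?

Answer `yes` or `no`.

Step 1: PC=0 exec 'MOV A, 1'. After: A=1 B=0 C=0 D=0 ZF=0 PC=1
Step 2: PC=1 exec 'ADD D, 8'. After: A=1 B=0 C=0 D=8 ZF=0 PC=2
Step 3: PC=2 exec 'MOV C, 0'. After: A=1 B=0 C=0 D=8 ZF=0 PC=3
Step 4: PC=3 exec 'MOV B, 7'. After: A=1 B=7 C=0 D=8 ZF=0 PC=4
Step 5: PC=4 exec 'MOV C, -1'. After: A=1 B=7 C=-1 D=8 ZF=0 PC=5
Step 6: PC=5 exec 'JMP 3'. After: A=1 B=7 C=-1 D=8 ZF=0 PC=3
Step 7: PC=3 exec 'MOV B, 7'. After: A=1 B=7 C=-1 D=8 ZF=0 PC=4
Step 8: PC=4 exec 'MOV C, -1'. After: A=1 B=7 C=-1 D=8 ZF=0 PC=5
State after step 8 equals state after step 5: the program is in a cycle of length 3 and will never halt.

Answer: no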